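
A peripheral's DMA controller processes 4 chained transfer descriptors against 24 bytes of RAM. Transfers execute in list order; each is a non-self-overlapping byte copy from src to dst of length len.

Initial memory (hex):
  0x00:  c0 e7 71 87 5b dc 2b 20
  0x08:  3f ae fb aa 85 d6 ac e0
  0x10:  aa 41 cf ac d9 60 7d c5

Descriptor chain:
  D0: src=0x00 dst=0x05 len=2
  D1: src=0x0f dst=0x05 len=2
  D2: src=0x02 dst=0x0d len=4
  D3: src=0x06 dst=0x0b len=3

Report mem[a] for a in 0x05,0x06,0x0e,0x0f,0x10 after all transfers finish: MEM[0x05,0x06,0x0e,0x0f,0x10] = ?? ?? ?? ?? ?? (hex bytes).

  after D0: wrote 2B at 0x05 = c0e7
  after D1: wrote 2B at 0x05 = e0aa
  after D2: wrote 4B at 0x0d = 71875be0
  after D3: wrote 3B at 0x0b = aa203f
query mem[0x05]=0xe0, mem[0x06]=0xaa, mem[0x0e]=0x87, mem[0x0f]=0x5b, mem[0x10]=0xe0

MEM[0x05,0x06,0x0e,0x0f,0x10] = e0 aa 87 5b e0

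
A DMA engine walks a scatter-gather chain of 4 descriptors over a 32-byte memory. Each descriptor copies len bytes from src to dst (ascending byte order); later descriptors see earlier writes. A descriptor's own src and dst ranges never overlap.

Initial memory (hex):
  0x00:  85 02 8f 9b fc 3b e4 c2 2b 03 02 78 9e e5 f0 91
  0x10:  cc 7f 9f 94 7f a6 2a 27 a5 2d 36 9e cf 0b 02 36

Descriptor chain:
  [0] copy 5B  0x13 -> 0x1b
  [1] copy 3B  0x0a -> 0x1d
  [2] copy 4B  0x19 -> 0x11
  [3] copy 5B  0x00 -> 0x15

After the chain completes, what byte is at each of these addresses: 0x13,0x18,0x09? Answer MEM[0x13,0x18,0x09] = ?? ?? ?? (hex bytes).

MEM[0x13,0x18,0x09] = 94 9b 03

[0] 0x13->0x1b len=5 : 94 7f a6 2a 27
[1] 0x0a->0x1d len=3 : 02 78 9e
[2] 0x19->0x11 len=4 : 2d 36 94 7f
[3] 0x00->0x15 len=5 : 85 02 8f 9b fc
query mem[0x13]=0x94, mem[0x18]=0x9b, mem[0x09]=0x03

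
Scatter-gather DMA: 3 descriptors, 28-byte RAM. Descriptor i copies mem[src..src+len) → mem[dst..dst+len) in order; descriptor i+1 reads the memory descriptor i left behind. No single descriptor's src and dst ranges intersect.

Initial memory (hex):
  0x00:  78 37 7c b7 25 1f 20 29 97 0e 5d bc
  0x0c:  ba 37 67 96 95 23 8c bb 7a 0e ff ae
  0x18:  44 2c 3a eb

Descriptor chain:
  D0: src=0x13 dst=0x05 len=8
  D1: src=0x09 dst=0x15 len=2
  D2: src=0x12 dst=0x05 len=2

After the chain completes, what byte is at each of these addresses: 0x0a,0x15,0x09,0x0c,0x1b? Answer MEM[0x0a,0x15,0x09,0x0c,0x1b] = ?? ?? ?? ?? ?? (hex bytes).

D0: mem[0x05..0x0c] <- [bb 7a 0e ff ae 44 2c 3a]
D1: mem[0x15..0x16] <- [ae 44]
D2: mem[0x05..0x06] <- [8c bb]
query mem[0x0a]=0x44, mem[0x15]=0xae, mem[0x09]=0xae, mem[0x0c]=0x3a, mem[0x1b]=0xeb

MEM[0x0a,0x15,0x09,0x0c,0x1b] = 44 ae ae 3a eb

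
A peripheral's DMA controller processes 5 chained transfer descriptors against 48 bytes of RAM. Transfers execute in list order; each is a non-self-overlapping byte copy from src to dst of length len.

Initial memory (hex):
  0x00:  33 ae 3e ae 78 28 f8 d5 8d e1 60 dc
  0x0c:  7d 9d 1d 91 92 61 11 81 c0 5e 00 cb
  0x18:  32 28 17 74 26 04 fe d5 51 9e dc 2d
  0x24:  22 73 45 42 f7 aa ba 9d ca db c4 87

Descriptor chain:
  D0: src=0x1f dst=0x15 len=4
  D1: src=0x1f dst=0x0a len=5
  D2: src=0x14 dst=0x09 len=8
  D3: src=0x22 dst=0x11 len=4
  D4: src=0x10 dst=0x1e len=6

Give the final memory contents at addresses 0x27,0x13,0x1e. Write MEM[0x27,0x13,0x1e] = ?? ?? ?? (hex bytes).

D0: mem[0x15..0x18] <- [d5 51 9e dc]
D1: mem[0x0a..0x0e] <- [d5 51 9e dc 2d]
D2: mem[0x09..0x10] <- [c0 d5 51 9e dc 28 17 74]
D3: mem[0x11..0x14] <- [dc 2d 22 73]
D4: mem[0x1e..0x23] <- [74 dc 2d 22 73 d5]
query mem[0x27]=0x42, mem[0x13]=0x22, mem[0x1e]=0x74

MEM[0x27,0x13,0x1e] = 42 22 74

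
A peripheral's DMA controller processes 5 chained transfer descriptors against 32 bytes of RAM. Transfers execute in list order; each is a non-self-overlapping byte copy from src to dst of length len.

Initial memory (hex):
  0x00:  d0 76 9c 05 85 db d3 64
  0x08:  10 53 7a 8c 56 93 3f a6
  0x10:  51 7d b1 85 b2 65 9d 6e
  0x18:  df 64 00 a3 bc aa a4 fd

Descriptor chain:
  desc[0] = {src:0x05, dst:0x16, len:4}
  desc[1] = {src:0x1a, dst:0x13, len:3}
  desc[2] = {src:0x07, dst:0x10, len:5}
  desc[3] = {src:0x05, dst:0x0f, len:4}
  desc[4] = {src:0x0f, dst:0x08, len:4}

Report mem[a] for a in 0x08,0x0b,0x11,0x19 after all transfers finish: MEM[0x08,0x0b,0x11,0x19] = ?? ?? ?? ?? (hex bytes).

MEM[0x08,0x0b,0x11,0x19] = db 10 64 10

  after D0: wrote 4B at 0x16 = dbd36410
  after D1: wrote 3B at 0x13 = 00a3bc
  after D2: wrote 5B at 0x10 = 6410537a8c
  after D3: wrote 4B at 0x0f = dbd36410
  after D4: wrote 4B at 0x08 = dbd36410
query mem[0x08]=0xdb, mem[0x0b]=0x10, mem[0x11]=0x64, mem[0x19]=0x10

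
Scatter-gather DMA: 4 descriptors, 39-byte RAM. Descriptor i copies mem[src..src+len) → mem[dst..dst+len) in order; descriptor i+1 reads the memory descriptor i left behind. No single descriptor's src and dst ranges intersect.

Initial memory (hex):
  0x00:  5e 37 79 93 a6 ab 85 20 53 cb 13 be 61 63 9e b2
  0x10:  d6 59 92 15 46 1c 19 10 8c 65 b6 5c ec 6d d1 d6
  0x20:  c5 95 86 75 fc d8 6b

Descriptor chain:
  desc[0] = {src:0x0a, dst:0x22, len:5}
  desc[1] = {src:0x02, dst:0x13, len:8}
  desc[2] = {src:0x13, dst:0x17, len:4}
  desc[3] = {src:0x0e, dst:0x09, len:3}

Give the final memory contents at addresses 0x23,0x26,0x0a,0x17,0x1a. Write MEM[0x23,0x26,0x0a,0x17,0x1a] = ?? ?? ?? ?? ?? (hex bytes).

  after D0: wrote 5B at 0x22 = 13be61639e
  after D1: wrote 8B at 0x13 = 7993a6ab852053cb
  after D2: wrote 4B at 0x17 = 7993a6ab
  after D3: wrote 3B at 0x09 = 9eb2d6
query mem[0x23]=0xbe, mem[0x26]=0x9e, mem[0x0a]=0xb2, mem[0x17]=0x79, mem[0x1a]=0xab

MEM[0x23,0x26,0x0a,0x17,0x1a] = be 9e b2 79 ab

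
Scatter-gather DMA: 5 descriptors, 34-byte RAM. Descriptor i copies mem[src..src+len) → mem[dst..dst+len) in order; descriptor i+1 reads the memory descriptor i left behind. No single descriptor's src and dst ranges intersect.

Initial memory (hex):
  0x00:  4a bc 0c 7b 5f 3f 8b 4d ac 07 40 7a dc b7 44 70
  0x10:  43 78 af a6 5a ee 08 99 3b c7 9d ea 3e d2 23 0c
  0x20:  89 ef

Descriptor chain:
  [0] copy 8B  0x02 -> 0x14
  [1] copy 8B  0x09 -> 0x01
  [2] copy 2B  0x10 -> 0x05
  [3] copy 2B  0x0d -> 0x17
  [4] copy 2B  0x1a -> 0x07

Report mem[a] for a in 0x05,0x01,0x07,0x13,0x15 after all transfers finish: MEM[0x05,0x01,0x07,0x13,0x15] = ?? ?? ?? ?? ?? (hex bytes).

MEM[0x05,0x01,0x07,0x13,0x15] = 43 07 ac a6 7b

  after D0: wrote 8B at 0x14 = 0c7b5f3f8b4dac07
  after D1: wrote 8B at 0x01 = 07407adcb7447043
  after D2: wrote 2B at 0x05 = 4378
  after D3: wrote 2B at 0x17 = b744
  after D4: wrote 2B at 0x07 = ac07
query mem[0x05]=0x43, mem[0x01]=0x07, mem[0x07]=0xac, mem[0x13]=0xa6, mem[0x15]=0x7b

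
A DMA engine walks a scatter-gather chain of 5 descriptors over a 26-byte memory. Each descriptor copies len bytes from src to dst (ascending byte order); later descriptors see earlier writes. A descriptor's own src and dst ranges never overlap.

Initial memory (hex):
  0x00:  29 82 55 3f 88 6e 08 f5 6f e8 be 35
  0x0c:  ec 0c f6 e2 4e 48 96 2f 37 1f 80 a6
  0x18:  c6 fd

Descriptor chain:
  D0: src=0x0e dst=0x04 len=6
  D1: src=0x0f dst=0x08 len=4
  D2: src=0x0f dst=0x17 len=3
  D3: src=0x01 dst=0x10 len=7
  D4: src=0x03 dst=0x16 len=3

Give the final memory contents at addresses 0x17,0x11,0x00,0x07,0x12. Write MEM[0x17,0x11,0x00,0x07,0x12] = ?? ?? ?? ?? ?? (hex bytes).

MEM[0x17,0x11,0x00,0x07,0x12] = f6 55 29 48 3f

[0] 0x0e->0x04 len=6 : f6 e2 4e 48 96 2f
[1] 0x0f->0x08 len=4 : e2 4e 48 96
[2] 0x0f->0x17 len=3 : e2 4e 48
[3] 0x01->0x10 len=7 : 82 55 3f f6 e2 4e 48
[4] 0x03->0x16 len=3 : 3f f6 e2
query mem[0x17]=0xf6, mem[0x11]=0x55, mem[0x00]=0x29, mem[0x07]=0x48, mem[0x12]=0x3f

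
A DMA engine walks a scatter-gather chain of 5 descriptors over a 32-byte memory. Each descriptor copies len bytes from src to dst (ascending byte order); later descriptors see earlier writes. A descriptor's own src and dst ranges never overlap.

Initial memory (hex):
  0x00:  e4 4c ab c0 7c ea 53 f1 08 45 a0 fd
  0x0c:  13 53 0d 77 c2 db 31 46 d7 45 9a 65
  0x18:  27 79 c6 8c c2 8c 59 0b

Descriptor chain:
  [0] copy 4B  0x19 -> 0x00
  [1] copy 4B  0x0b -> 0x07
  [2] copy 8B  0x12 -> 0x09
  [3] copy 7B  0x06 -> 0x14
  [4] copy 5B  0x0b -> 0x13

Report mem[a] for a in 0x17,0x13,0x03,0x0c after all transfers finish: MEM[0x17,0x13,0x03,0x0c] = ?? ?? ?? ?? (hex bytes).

  after D0: wrote 4B at 0x00 = 79c68cc2
  after D1: wrote 4B at 0x07 = fd13530d
  after D2: wrote 8B at 0x09 = 3146d7459a652779
  after D3: wrote 7B at 0x14 = 53fd133146d745
  after D4: wrote 5B at 0x13 = d7459a6527
query mem[0x17]=0x27, mem[0x13]=0xd7, mem[0x03]=0xc2, mem[0x0c]=0x45

MEM[0x17,0x13,0x03,0x0c] = 27 d7 c2 45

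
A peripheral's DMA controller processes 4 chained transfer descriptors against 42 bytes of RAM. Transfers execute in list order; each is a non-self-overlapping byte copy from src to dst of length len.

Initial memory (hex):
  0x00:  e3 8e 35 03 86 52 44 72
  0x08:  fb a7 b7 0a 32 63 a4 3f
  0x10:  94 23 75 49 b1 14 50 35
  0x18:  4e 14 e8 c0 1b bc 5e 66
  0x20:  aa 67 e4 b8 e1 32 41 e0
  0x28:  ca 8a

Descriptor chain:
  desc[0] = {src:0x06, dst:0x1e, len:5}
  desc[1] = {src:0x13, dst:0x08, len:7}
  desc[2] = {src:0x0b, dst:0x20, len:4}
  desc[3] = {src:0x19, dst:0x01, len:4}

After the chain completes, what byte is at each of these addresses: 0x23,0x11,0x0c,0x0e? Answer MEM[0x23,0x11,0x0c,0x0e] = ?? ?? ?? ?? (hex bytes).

MEM[0x23,0x11,0x0c,0x0e] = 14 23 35 14

#0 dst[0x1e+5] := {0x44,0x72,0xfb,0xa7,0xb7}
#1 dst[0x08+7] := {0x49,0xb1,0x14,0x50,0x35,0x4e,0x14}
#2 dst[0x20+4] := {0x50,0x35,0x4e,0x14}
#3 dst[0x01+4] := {0x14,0xe8,0xc0,0x1b}
query mem[0x23]=0x14, mem[0x11]=0x23, mem[0x0c]=0x35, mem[0x0e]=0x14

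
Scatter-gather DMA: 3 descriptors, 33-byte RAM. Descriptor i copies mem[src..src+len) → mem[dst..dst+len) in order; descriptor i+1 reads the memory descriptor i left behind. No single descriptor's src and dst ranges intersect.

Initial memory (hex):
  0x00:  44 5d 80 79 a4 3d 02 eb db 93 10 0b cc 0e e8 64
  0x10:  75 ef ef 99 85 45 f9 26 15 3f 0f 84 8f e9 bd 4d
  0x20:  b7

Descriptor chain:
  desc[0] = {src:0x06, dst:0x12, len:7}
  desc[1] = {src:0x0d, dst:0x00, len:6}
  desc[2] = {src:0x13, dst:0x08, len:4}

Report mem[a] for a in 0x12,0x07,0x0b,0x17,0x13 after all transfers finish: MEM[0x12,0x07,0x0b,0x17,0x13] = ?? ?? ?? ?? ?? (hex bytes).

  after D0: wrote 7B at 0x12 = 02ebdb93100bcc
  after D1: wrote 6B at 0x00 = 0ee86475ef02
  after D2: wrote 4B at 0x08 = ebdb9310
query mem[0x12]=0x02, mem[0x07]=0xeb, mem[0x0b]=0x10, mem[0x17]=0x0b, mem[0x13]=0xeb

MEM[0x12,0x07,0x0b,0x17,0x13] = 02 eb 10 0b eb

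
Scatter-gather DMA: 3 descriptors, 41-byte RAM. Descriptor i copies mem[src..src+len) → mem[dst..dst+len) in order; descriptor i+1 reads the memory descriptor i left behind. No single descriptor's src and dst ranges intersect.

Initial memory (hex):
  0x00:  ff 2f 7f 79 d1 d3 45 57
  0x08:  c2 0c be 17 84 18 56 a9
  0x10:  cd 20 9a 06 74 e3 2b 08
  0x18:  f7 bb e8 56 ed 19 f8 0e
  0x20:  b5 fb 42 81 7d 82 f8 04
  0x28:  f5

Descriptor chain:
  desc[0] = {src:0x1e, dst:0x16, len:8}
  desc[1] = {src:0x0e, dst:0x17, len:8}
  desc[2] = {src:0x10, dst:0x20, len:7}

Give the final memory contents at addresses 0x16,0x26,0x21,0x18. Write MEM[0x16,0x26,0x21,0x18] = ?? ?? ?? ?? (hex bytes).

#0 dst[0x16+8] := {0xf8,0x0e,0xb5,0xfb,0x42,0x81,0x7d,0x82}
#1 dst[0x17+8] := {0x56,0xa9,0xcd,0x20,0x9a,0x06,0x74,0xe3}
#2 dst[0x20+7] := {0xcd,0x20,0x9a,0x06,0x74,0xe3,0xf8}
query mem[0x16]=0xf8, mem[0x26]=0xf8, mem[0x21]=0x20, mem[0x18]=0xa9

MEM[0x16,0x26,0x21,0x18] = f8 f8 20 a9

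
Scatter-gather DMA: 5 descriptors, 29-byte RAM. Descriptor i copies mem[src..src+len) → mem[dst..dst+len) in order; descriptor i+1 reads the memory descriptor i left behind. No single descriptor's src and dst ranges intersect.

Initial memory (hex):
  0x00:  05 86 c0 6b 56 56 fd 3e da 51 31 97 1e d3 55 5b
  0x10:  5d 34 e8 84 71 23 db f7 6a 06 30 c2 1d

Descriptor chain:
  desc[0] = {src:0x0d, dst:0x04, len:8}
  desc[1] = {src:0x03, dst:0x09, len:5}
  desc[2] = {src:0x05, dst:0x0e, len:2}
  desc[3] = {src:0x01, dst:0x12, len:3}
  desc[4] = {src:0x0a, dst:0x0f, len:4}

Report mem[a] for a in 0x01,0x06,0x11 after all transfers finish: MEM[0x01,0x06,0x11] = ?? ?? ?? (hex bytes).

D0: mem[0x04..0x0b] <- [d3 55 5b 5d 34 e8 84 71]
D1: mem[0x09..0x0d] <- [6b d3 55 5b 5d]
D2: mem[0x0e..0x0f] <- [55 5b]
D3: mem[0x12..0x14] <- [86 c0 6b]
D4: mem[0x0f..0x12] <- [d3 55 5b 5d]
query mem[0x01]=0x86, mem[0x06]=0x5b, mem[0x11]=0x5b

MEM[0x01,0x06,0x11] = 86 5b 5b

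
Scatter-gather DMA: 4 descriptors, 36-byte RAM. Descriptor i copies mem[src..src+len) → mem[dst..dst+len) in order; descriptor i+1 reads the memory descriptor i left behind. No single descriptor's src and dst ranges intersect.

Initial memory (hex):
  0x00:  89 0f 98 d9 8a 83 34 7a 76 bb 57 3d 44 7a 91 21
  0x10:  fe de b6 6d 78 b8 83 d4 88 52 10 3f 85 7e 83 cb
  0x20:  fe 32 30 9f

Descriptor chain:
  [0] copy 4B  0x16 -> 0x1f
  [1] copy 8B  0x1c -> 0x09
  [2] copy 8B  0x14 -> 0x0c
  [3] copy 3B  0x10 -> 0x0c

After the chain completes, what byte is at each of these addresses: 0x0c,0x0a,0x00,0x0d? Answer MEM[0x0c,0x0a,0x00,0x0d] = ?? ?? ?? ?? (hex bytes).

D0: mem[0x1f..0x22] <- [83 d4 88 52]
D1: mem[0x09..0x10] <- [85 7e 83 83 d4 88 52 9f]
D2: mem[0x0c..0x13] <- [78 b8 83 d4 88 52 10 3f]
D3: mem[0x0c..0x0e] <- [88 52 10]
query mem[0x0c]=0x88, mem[0x0a]=0x7e, mem[0x00]=0x89, mem[0x0d]=0x52

MEM[0x0c,0x0a,0x00,0x0d] = 88 7e 89 52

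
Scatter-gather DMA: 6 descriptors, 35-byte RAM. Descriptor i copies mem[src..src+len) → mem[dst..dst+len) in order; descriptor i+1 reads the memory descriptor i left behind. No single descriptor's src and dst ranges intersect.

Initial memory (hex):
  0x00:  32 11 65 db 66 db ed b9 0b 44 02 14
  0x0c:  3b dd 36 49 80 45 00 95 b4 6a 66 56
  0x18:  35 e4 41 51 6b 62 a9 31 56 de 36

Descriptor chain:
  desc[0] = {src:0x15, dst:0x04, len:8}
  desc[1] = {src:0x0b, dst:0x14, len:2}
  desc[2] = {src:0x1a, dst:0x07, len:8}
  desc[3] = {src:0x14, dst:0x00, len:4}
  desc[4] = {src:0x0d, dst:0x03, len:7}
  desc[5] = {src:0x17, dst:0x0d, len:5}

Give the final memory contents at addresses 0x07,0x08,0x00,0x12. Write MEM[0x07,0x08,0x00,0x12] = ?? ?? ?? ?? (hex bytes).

MEM[0x07,0x08,0x00,0x12] = 45 00 6b 00

  after D0: wrote 8B at 0x04 = 6a665635e441516b
  after D1: wrote 2B at 0x14 = 6b3b
  after D2: wrote 8B at 0x07 = 41516b62a93156de
  after D3: wrote 4B at 0x00 = 6b3b6656
  after D4: wrote 7B at 0x03 = 56de4980450095
  after D5: wrote 5B at 0x0d = 5635e44151
query mem[0x07]=0x45, mem[0x08]=0x00, mem[0x00]=0x6b, mem[0x12]=0x00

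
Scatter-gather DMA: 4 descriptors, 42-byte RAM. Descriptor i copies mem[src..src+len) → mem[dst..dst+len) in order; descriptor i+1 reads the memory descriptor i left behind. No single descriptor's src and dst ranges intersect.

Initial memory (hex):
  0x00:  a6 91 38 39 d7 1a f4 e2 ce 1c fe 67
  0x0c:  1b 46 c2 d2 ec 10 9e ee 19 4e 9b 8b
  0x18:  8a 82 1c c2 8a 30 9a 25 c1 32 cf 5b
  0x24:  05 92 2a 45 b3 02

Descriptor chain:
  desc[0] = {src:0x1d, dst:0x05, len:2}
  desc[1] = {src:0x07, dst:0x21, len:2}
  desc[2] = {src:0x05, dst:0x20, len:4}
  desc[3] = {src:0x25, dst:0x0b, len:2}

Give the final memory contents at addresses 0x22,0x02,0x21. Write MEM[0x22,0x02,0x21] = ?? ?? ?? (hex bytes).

#0 dst[0x05+2] := {0x30,0x9a}
#1 dst[0x21+2] := {0xe2,0xce}
#2 dst[0x20+4] := {0x30,0x9a,0xe2,0xce}
#3 dst[0x0b+2] := {0x92,0x2a}
query mem[0x22]=0xe2, mem[0x02]=0x38, mem[0x21]=0x9a

MEM[0x22,0x02,0x21] = e2 38 9a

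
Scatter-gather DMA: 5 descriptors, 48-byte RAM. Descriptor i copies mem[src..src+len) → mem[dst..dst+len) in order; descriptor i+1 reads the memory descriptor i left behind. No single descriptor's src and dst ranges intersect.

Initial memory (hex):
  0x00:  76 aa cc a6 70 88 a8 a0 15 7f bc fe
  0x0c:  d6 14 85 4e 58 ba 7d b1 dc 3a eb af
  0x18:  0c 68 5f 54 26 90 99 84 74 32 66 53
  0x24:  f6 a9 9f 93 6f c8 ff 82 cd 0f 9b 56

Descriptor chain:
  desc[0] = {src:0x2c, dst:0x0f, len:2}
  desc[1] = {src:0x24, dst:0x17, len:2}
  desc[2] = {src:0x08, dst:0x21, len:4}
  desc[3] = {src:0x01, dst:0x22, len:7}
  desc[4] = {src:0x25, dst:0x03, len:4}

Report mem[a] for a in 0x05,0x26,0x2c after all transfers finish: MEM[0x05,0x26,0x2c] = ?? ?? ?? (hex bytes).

[0] 0x2c->0x0f len=2 : cd 0f
[1] 0x24->0x17 len=2 : f6 a9
[2] 0x08->0x21 len=4 : 15 7f bc fe
[3] 0x01->0x22 len=7 : aa cc a6 70 88 a8 a0
[4] 0x25->0x03 len=4 : 70 88 a8 a0
query mem[0x05]=0xa8, mem[0x26]=0x88, mem[0x2c]=0xcd

MEM[0x05,0x26,0x2c] = a8 88 cd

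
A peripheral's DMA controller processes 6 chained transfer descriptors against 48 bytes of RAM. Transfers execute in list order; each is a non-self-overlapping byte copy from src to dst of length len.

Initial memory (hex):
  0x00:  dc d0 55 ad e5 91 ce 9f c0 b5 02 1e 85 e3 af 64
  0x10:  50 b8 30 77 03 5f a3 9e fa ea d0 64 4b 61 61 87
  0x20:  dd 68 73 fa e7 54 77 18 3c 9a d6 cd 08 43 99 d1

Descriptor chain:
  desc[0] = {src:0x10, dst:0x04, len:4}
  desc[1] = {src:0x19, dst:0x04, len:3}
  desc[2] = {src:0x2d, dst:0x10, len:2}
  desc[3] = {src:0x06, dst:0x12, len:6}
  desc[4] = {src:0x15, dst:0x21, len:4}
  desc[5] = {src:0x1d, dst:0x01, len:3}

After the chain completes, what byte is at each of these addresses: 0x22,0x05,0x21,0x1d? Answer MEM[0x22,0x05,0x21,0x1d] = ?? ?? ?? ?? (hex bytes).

  after D0: wrote 4B at 0x04 = 50b83077
  after D1: wrote 3B at 0x04 = ead064
  after D2: wrote 2B at 0x10 = 4399
  after D3: wrote 6B at 0x12 = 6477c0b5021e
  after D4: wrote 4B at 0x21 = b5021efa
  after D5: wrote 3B at 0x01 = 616187
query mem[0x22]=0x02, mem[0x05]=0xd0, mem[0x21]=0xb5, mem[0x1d]=0x61

MEM[0x22,0x05,0x21,0x1d] = 02 d0 b5 61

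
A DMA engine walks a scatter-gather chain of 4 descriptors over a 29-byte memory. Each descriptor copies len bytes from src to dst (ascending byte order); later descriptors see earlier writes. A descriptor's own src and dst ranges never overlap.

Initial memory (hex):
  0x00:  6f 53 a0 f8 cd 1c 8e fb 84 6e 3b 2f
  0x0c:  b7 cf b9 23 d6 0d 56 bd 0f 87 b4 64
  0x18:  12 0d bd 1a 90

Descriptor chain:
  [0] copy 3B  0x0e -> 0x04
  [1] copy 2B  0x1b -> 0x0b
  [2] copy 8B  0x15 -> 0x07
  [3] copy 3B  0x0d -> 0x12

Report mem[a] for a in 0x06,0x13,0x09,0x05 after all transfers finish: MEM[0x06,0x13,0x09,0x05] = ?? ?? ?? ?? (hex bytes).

MEM[0x06,0x13,0x09,0x05] = d6 90 64 23

#0 dst[0x04+3] := {0xb9,0x23,0xd6}
#1 dst[0x0b+2] := {0x1a,0x90}
#2 dst[0x07+8] := {0x87,0xb4,0x64,0x12,0x0d,0xbd,0x1a,0x90}
#3 dst[0x12+3] := {0x1a,0x90,0x23}
query mem[0x06]=0xd6, mem[0x13]=0x90, mem[0x09]=0x64, mem[0x05]=0x23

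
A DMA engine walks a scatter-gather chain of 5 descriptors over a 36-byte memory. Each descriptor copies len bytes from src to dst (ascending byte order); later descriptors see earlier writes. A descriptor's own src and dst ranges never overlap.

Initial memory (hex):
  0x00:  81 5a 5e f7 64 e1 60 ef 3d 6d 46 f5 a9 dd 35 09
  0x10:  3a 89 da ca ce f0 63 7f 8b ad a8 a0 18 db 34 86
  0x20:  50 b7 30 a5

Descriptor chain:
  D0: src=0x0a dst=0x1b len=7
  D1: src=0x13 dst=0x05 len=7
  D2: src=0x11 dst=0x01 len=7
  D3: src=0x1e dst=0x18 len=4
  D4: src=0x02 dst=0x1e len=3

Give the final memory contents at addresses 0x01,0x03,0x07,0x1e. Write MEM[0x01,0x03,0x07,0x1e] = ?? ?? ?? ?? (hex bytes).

MEM[0x01,0x03,0x07,0x1e] = 89 ca 7f da

#0 dst[0x1b+7] := {0x46,0xf5,0xa9,0xdd,0x35,0x09,0x3a}
#1 dst[0x05+7] := {0xca,0xce,0xf0,0x63,0x7f,0x8b,0xad}
#2 dst[0x01+7] := {0x89,0xda,0xca,0xce,0xf0,0x63,0x7f}
#3 dst[0x18+4] := {0xdd,0x35,0x09,0x3a}
#4 dst[0x1e+3] := {0xda,0xca,0xce}
query mem[0x01]=0x89, mem[0x03]=0xca, mem[0x07]=0x7f, mem[0x1e]=0xda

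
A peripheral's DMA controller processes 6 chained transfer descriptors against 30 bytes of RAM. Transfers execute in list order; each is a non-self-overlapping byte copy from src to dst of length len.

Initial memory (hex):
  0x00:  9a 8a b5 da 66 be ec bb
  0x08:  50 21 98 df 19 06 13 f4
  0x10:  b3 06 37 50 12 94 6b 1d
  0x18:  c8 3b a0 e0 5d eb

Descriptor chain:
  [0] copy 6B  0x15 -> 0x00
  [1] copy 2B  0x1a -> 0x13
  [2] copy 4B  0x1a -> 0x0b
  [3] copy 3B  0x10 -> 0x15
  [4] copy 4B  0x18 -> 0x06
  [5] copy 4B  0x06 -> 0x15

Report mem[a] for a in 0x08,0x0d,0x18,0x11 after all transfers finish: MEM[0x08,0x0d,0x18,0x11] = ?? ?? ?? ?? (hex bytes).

[0] 0x15->0x00 len=6 : 94 6b 1d c8 3b a0
[1] 0x1a->0x13 len=2 : a0 e0
[2] 0x1a->0x0b len=4 : a0 e0 5d eb
[3] 0x10->0x15 len=3 : b3 06 37
[4] 0x18->0x06 len=4 : c8 3b a0 e0
[5] 0x06->0x15 len=4 : c8 3b a0 e0
query mem[0x08]=0xa0, mem[0x0d]=0x5d, mem[0x18]=0xe0, mem[0x11]=0x06

MEM[0x08,0x0d,0x18,0x11] = a0 5d e0 06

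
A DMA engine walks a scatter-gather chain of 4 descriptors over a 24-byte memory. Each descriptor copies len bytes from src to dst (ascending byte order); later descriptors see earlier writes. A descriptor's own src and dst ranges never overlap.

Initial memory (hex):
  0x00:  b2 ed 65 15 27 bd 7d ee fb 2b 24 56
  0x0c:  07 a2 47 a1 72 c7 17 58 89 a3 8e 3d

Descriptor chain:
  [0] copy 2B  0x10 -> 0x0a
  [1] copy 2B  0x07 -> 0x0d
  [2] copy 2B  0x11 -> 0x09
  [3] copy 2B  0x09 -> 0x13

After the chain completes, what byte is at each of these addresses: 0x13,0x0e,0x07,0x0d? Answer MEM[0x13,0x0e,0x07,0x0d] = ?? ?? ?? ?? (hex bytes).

D0: mem[0x0a..0x0b] <- [72 c7]
D1: mem[0x0d..0x0e] <- [ee fb]
D2: mem[0x09..0x0a] <- [c7 17]
D3: mem[0x13..0x14] <- [c7 17]
query mem[0x13]=0xc7, mem[0x0e]=0xfb, mem[0x07]=0xee, mem[0x0d]=0xee

MEM[0x13,0x0e,0x07,0x0d] = c7 fb ee ee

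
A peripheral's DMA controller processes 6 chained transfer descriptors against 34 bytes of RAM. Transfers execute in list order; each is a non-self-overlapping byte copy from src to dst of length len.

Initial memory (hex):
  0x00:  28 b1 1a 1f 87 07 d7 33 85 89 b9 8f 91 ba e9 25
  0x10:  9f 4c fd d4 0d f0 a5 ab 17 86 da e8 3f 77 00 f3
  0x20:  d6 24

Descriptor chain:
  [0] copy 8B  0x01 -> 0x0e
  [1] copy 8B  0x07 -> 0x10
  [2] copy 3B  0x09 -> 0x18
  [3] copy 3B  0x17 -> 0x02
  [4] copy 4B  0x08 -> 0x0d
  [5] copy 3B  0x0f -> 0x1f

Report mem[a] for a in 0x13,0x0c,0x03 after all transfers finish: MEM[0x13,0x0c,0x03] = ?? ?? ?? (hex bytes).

MEM[0x13,0x0c,0x03] = b9 91 89

  after D0: wrote 8B at 0x0e = b11a1f8707d73385
  after D1: wrote 8B at 0x10 = 338589b98f91bab1
  after D2: wrote 3B at 0x18 = 89b98f
  after D3: wrote 3B at 0x02 = b189b9
  after D4: wrote 4B at 0x0d = 8589b98f
  after D5: wrote 3B at 0x1f = b98f85
query mem[0x13]=0xb9, mem[0x0c]=0x91, mem[0x03]=0x89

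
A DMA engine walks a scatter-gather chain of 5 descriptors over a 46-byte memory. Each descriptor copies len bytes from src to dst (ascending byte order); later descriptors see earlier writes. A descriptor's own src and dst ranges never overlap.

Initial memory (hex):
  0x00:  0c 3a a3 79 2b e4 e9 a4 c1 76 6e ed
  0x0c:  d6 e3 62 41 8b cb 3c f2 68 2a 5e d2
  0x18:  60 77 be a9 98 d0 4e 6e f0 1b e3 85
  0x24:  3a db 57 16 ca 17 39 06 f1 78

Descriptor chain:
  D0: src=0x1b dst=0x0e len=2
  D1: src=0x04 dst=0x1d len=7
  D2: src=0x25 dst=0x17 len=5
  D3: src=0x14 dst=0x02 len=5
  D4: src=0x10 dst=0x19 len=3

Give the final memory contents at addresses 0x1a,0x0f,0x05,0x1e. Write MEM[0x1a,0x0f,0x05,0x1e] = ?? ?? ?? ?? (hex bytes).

MEM[0x1a,0x0f,0x05,0x1e] = cb 98 db e4

  after D0: wrote 2B at 0x0e = a998
  after D1: wrote 7B at 0x1d = 2be4e9a4c1766e
  after D2: wrote 5B at 0x17 = db5716ca17
  after D3: wrote 5B at 0x02 = 682a5edb57
  after D4: wrote 3B at 0x19 = 8bcb3c
query mem[0x1a]=0xcb, mem[0x0f]=0x98, mem[0x05]=0xdb, mem[0x1e]=0xe4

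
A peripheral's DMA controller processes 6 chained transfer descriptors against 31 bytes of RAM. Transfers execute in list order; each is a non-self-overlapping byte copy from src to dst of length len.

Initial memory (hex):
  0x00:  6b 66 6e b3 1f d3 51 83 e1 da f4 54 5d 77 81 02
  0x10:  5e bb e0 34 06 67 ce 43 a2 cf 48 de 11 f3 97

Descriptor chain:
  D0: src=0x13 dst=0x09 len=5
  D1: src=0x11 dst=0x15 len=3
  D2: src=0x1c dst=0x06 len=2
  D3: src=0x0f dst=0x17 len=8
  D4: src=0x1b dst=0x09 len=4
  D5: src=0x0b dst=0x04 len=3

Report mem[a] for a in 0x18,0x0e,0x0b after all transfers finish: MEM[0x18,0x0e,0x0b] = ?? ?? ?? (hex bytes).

D0: mem[0x09..0x0d] <- [34 06 67 ce 43]
D1: mem[0x15..0x17] <- [bb e0 34]
D2: mem[0x06..0x07] <- [11 f3]
D3: mem[0x17..0x1e] <- [02 5e bb e0 34 06 bb e0]
D4: mem[0x09..0x0c] <- [34 06 bb e0]
D5: mem[0x04..0x06] <- [bb e0 43]
query mem[0x18]=0x5e, mem[0x0e]=0x81, mem[0x0b]=0xbb

MEM[0x18,0x0e,0x0b] = 5e 81 bb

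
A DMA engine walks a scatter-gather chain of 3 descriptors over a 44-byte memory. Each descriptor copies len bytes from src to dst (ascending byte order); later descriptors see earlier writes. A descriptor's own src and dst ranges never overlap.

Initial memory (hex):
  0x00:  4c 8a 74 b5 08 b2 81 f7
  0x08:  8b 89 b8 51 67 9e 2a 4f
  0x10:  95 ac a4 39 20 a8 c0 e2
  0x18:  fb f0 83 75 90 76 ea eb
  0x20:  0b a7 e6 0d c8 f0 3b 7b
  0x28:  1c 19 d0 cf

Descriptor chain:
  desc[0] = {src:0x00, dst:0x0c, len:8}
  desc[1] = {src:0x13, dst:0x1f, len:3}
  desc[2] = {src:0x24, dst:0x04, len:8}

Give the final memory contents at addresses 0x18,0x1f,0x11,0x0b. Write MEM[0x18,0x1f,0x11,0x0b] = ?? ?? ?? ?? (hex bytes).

  after D0: wrote 8B at 0x0c = 4c8a74b508b281f7
  after D1: wrote 3B at 0x1f = f720a8
  after D2: wrote 8B at 0x04 = c8f03b7b1c19d0cf
query mem[0x18]=0xfb, mem[0x1f]=0xf7, mem[0x11]=0xb2, mem[0x0b]=0xcf

MEM[0x18,0x1f,0x11,0x0b] = fb f7 b2 cf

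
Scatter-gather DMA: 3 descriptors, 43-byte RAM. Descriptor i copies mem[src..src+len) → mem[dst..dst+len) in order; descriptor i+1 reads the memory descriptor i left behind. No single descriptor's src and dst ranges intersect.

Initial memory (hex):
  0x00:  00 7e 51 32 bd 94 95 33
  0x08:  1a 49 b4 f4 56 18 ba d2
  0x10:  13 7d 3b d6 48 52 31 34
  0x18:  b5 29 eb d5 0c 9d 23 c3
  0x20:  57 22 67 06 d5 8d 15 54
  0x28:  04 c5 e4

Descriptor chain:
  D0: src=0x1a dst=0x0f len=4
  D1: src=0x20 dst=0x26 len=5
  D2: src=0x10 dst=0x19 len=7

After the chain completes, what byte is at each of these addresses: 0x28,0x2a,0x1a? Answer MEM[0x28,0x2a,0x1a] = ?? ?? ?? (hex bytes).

  after D0: wrote 4B at 0x0f = ebd50c9d
  after D1: wrote 5B at 0x26 = 57226706d5
  after D2: wrote 7B at 0x19 = d50c9dd6485231
query mem[0x28]=0x67, mem[0x2a]=0xd5, mem[0x1a]=0x0c

MEM[0x28,0x2a,0x1a] = 67 d5 0c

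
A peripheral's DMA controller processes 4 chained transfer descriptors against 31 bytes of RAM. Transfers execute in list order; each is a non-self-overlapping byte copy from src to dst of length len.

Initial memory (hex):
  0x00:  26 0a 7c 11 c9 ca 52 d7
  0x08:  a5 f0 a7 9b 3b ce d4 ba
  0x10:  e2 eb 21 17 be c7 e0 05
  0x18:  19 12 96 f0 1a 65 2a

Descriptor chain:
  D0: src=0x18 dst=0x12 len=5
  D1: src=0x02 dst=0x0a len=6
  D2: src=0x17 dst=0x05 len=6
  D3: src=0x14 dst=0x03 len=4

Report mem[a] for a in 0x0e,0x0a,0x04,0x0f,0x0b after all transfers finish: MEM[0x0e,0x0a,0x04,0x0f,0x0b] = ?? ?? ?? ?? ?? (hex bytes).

MEM[0x0e,0x0a,0x04,0x0f,0x0b] = 52 1a f0 d7 11

  after D0: wrote 5B at 0x12 = 191296f01a
  after D1: wrote 6B at 0x0a = 7c11c9ca52d7
  after D2: wrote 6B at 0x05 = 05191296f01a
  after D3: wrote 4B at 0x03 = 96f01a05
query mem[0x0e]=0x52, mem[0x0a]=0x1a, mem[0x04]=0xf0, mem[0x0f]=0xd7, mem[0x0b]=0x11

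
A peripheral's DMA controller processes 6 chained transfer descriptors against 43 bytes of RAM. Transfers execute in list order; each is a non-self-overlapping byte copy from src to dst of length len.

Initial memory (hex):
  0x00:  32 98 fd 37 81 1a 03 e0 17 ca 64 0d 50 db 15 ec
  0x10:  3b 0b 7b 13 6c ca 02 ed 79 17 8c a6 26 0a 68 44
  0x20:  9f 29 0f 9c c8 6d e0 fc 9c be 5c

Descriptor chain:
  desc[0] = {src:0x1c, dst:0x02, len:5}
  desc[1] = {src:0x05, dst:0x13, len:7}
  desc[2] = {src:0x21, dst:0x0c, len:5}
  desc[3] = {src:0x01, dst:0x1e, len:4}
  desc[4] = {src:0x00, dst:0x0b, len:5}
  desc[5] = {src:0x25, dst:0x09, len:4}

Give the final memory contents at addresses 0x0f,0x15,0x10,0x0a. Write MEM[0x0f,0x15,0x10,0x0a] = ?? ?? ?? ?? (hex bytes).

D0: mem[0x02..0x06] <- [26 0a 68 44 9f]
D1: mem[0x13..0x19] <- [44 9f e0 17 ca 64 0d]
D2: mem[0x0c..0x10] <- [29 0f 9c c8 6d]
D3: mem[0x1e..0x21] <- [98 26 0a 68]
D4: mem[0x0b..0x0f] <- [32 98 26 0a 68]
D5: mem[0x09..0x0c] <- [6d e0 fc 9c]
query mem[0x0f]=0x68, mem[0x15]=0xe0, mem[0x10]=0x6d, mem[0x0a]=0xe0

MEM[0x0f,0x15,0x10,0x0a] = 68 e0 6d e0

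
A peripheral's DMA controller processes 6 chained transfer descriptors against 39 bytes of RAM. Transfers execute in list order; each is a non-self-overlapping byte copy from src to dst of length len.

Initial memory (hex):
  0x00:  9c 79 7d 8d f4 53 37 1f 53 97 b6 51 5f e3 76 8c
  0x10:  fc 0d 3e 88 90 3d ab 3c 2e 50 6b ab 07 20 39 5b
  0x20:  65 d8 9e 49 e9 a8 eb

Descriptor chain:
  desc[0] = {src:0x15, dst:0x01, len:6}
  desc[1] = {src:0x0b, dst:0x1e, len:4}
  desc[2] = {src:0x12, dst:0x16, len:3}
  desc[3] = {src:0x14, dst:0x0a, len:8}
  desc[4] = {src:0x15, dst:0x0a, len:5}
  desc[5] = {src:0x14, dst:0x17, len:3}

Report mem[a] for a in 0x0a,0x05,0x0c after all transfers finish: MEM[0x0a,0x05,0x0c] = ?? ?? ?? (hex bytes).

MEM[0x0a,0x05,0x0c] = 3d 50 88

[0] 0x15->0x01 len=6 : 3d ab 3c 2e 50 6b
[1] 0x0b->0x1e len=4 : 51 5f e3 76
[2] 0x12->0x16 len=3 : 3e 88 90
[3] 0x14->0x0a len=8 : 90 3d 3e 88 90 50 6b ab
[4] 0x15->0x0a len=5 : 3d 3e 88 90 50
[5] 0x14->0x17 len=3 : 90 3d 3e
query mem[0x0a]=0x3d, mem[0x05]=0x50, mem[0x0c]=0x88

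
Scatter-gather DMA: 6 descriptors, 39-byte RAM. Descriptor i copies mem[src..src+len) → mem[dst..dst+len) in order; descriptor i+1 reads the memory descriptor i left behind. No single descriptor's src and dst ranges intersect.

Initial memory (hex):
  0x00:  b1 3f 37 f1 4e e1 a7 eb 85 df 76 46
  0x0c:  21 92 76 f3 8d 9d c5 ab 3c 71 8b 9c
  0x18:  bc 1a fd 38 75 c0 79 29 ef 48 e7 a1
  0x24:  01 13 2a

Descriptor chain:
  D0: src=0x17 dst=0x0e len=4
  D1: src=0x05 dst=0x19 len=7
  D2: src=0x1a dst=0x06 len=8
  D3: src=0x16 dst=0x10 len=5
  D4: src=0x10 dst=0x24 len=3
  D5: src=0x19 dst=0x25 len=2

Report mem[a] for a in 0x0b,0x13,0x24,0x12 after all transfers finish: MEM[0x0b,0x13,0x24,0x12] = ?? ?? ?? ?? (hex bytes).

[0] 0x17->0x0e len=4 : 9c bc 1a fd
[1] 0x05->0x19 len=7 : e1 a7 eb 85 df 76 46
[2] 0x1a->0x06 len=8 : a7 eb 85 df 76 46 ef 48
[3] 0x16->0x10 len=5 : 8b 9c bc e1 a7
[4] 0x10->0x24 len=3 : 8b 9c bc
[5] 0x19->0x25 len=2 : e1 a7
query mem[0x0b]=0x46, mem[0x13]=0xe1, mem[0x24]=0x8b, mem[0x12]=0xbc

MEM[0x0b,0x13,0x24,0x12] = 46 e1 8b bc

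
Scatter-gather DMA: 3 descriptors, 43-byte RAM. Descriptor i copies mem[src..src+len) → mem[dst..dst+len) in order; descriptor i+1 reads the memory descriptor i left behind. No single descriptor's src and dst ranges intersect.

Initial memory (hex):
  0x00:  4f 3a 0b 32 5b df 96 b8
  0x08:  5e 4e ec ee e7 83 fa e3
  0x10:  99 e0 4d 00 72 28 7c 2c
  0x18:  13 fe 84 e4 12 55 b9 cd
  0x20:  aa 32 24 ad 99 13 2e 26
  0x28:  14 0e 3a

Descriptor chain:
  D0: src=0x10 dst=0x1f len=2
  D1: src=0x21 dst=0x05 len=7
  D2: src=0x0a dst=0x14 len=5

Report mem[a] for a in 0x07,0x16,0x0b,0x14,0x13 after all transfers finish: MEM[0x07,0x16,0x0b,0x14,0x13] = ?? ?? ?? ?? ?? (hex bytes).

D0: mem[0x1f..0x20] <- [99 e0]
D1: mem[0x05..0x0b] <- [32 24 ad 99 13 2e 26]
D2: mem[0x14..0x18] <- [2e 26 e7 83 fa]
query mem[0x07]=0xad, mem[0x16]=0xe7, mem[0x0b]=0x26, mem[0x14]=0x2e, mem[0x13]=0x00

MEM[0x07,0x16,0x0b,0x14,0x13] = ad e7 26 2e 00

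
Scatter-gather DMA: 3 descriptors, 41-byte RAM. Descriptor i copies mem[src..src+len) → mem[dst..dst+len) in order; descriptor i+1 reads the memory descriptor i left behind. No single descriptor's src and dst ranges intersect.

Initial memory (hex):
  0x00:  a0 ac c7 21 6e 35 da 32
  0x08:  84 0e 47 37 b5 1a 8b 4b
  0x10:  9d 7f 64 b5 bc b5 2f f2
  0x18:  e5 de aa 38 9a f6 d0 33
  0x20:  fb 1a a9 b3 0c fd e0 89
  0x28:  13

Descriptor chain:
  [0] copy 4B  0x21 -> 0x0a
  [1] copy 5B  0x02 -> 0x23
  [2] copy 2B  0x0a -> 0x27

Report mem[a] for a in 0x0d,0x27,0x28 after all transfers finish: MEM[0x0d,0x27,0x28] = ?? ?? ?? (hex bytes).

MEM[0x0d,0x27,0x28] = 0c 1a a9

D0: mem[0x0a..0x0d] <- [1a a9 b3 0c]
D1: mem[0x23..0x27] <- [c7 21 6e 35 da]
D2: mem[0x27..0x28] <- [1a a9]
query mem[0x0d]=0x0c, mem[0x27]=0x1a, mem[0x28]=0xa9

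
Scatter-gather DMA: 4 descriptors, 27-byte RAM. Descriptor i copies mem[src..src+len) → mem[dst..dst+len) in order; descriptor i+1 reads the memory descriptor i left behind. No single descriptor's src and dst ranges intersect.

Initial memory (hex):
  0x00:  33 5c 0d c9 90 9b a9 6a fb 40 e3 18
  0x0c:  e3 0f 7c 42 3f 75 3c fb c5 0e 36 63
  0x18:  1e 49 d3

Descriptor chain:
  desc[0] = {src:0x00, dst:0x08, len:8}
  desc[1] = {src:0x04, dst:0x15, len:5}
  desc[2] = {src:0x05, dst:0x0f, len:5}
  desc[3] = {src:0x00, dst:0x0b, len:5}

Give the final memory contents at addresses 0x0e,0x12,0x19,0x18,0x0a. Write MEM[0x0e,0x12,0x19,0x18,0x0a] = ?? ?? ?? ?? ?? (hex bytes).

MEM[0x0e,0x12,0x19,0x18,0x0a] = c9 33 33 6a 0d

D0: mem[0x08..0x0f] <- [33 5c 0d c9 90 9b a9 6a]
D1: mem[0x15..0x19] <- [90 9b a9 6a 33]
D2: mem[0x0f..0x13] <- [9b a9 6a 33 5c]
D3: mem[0x0b..0x0f] <- [33 5c 0d c9 90]
query mem[0x0e]=0xc9, mem[0x12]=0x33, mem[0x19]=0x33, mem[0x18]=0x6a, mem[0x0a]=0x0d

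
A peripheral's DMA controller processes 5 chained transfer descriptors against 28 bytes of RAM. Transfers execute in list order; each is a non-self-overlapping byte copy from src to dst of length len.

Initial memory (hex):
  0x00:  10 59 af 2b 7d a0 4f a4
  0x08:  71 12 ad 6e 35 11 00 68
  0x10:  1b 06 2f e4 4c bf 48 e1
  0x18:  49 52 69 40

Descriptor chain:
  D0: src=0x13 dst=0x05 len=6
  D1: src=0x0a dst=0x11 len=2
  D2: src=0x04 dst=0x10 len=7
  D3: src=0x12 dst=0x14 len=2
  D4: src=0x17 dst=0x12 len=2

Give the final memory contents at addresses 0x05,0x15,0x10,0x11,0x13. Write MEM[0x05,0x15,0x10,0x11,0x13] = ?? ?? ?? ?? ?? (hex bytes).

#0 dst[0x05+6] := {0xe4,0x4c,0xbf,0x48,0xe1,0x49}
#1 dst[0x11+2] := {0x49,0x6e}
#2 dst[0x10+7] := {0x7d,0xe4,0x4c,0xbf,0x48,0xe1,0x49}
#3 dst[0x14+2] := {0x4c,0xbf}
#4 dst[0x12+2] := {0xe1,0x49}
query mem[0x05]=0xe4, mem[0x15]=0xbf, mem[0x10]=0x7d, mem[0x11]=0xe4, mem[0x13]=0x49

MEM[0x05,0x15,0x10,0x11,0x13] = e4 bf 7d e4 49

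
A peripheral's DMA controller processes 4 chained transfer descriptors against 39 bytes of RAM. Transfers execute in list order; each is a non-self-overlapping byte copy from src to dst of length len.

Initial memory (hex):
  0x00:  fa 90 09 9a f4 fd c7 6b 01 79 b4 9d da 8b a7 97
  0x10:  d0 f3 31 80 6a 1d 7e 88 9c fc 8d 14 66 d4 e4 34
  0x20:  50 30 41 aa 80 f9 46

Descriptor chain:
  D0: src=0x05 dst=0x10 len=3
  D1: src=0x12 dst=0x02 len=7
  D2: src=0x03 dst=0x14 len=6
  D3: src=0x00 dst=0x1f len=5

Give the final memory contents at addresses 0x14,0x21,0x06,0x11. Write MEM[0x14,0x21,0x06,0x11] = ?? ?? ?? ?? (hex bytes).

MEM[0x14,0x21,0x06,0x11] = 80 6b 7e c7

#0 dst[0x10+3] := {0xfd,0xc7,0x6b}
#1 dst[0x02+7] := {0x6b,0x80,0x6a,0x1d,0x7e,0x88,0x9c}
#2 dst[0x14+6] := {0x80,0x6a,0x1d,0x7e,0x88,0x9c}
#3 dst[0x1f+5] := {0xfa,0x90,0x6b,0x80,0x6a}
query mem[0x14]=0x80, mem[0x21]=0x6b, mem[0x06]=0x7e, mem[0x11]=0xc7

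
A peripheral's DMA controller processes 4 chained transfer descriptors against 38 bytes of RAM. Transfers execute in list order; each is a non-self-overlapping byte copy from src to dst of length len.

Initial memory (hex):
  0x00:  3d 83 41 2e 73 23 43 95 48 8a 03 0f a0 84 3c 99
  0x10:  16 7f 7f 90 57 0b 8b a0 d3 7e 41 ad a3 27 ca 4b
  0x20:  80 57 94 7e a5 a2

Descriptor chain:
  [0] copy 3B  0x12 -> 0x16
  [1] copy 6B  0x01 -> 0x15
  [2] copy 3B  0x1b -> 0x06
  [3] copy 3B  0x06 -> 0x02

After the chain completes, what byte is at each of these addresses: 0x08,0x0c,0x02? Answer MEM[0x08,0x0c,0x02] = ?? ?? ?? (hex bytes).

MEM[0x08,0x0c,0x02] = 27 a0 ad

#0 dst[0x16+3] := {0x7f,0x90,0x57}
#1 dst[0x15+6] := {0x83,0x41,0x2e,0x73,0x23,0x43}
#2 dst[0x06+3] := {0xad,0xa3,0x27}
#3 dst[0x02+3] := {0xad,0xa3,0x27}
query mem[0x08]=0x27, mem[0x0c]=0xa0, mem[0x02]=0xad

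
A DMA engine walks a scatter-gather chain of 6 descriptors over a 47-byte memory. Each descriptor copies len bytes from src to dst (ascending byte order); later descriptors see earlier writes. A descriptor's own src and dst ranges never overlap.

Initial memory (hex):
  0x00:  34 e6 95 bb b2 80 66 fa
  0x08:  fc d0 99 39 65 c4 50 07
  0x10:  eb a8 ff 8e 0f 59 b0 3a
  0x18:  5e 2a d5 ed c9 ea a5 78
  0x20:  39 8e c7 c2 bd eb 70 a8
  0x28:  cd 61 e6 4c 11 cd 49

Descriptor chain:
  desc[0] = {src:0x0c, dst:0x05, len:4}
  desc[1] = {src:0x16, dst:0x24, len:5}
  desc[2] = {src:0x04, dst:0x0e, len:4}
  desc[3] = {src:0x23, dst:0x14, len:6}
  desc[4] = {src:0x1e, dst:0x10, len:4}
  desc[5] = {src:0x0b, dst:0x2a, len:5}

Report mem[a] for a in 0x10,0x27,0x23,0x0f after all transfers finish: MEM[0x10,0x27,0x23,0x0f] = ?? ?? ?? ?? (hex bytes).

  after D0: wrote 4B at 0x05 = 65c45007
  after D1: wrote 5B at 0x24 = b03a5e2ad5
  after D2: wrote 4B at 0x0e = b265c450
  after D3: wrote 6B at 0x14 = c2b03a5e2ad5
  after D4: wrote 4B at 0x10 = a578398e
  after D5: wrote 5B at 0x2a = 3965c4b265
query mem[0x10]=0xa5, mem[0x27]=0x2a, mem[0x23]=0xc2, mem[0x0f]=0x65

MEM[0x10,0x27,0x23,0x0f] = a5 2a c2 65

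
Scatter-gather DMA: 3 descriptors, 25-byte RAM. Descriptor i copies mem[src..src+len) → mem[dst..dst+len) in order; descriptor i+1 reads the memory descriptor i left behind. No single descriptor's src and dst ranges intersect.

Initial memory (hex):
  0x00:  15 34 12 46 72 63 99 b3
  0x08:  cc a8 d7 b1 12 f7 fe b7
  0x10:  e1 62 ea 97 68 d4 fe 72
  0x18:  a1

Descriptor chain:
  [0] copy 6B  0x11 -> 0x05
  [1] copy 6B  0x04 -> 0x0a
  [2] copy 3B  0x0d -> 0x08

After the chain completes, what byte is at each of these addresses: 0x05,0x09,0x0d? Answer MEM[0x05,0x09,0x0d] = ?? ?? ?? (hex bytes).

  after D0: wrote 6B at 0x05 = 62ea9768d4fe
  after D1: wrote 6B at 0x0a = 7262ea9768d4
  after D2: wrote 3B at 0x08 = 9768d4
query mem[0x05]=0x62, mem[0x09]=0x68, mem[0x0d]=0x97

MEM[0x05,0x09,0x0d] = 62 68 97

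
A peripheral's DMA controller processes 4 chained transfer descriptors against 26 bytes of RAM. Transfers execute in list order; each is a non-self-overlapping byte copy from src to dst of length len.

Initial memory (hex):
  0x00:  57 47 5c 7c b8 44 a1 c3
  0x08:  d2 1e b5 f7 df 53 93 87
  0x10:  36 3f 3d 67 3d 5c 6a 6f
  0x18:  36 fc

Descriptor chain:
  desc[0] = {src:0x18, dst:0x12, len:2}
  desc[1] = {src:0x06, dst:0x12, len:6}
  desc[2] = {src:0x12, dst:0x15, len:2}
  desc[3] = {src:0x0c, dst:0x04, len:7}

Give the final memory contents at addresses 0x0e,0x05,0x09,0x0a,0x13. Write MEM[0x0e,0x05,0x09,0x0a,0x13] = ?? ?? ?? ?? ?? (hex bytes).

MEM[0x0e,0x05,0x09,0x0a,0x13] = 93 53 3f a1 c3

  after D0: wrote 2B at 0x12 = 36fc
  after D1: wrote 6B at 0x12 = a1c3d21eb5f7
  after D2: wrote 2B at 0x15 = a1c3
  after D3: wrote 7B at 0x04 = df539387363fa1
query mem[0x0e]=0x93, mem[0x05]=0x53, mem[0x09]=0x3f, mem[0x0a]=0xa1, mem[0x13]=0xc3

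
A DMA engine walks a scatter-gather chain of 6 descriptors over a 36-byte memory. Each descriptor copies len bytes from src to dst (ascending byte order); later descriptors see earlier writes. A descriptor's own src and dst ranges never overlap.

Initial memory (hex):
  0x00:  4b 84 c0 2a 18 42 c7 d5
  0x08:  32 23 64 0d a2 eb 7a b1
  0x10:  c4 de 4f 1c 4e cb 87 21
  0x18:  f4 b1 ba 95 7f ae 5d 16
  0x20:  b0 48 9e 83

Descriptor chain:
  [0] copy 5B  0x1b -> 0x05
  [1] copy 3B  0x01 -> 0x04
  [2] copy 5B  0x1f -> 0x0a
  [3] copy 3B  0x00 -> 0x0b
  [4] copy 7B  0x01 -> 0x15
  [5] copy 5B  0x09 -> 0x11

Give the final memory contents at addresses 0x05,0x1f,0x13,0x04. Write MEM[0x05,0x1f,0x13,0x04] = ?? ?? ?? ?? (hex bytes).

#0 dst[0x05+5] := {0x95,0x7f,0xae,0x5d,0x16}
#1 dst[0x04+3] := {0x84,0xc0,0x2a}
#2 dst[0x0a+5] := {0x16,0xb0,0x48,0x9e,0x83}
#3 dst[0x0b+3] := {0x4b,0x84,0xc0}
#4 dst[0x15+7] := {0x84,0xc0,0x2a,0x84,0xc0,0x2a,0xae}
#5 dst[0x11+5] := {0x16,0x16,0x4b,0x84,0xc0}
query mem[0x05]=0xc0, mem[0x1f]=0x16, mem[0x13]=0x4b, mem[0x04]=0x84

MEM[0x05,0x1f,0x13,0x04] = c0 16 4b 84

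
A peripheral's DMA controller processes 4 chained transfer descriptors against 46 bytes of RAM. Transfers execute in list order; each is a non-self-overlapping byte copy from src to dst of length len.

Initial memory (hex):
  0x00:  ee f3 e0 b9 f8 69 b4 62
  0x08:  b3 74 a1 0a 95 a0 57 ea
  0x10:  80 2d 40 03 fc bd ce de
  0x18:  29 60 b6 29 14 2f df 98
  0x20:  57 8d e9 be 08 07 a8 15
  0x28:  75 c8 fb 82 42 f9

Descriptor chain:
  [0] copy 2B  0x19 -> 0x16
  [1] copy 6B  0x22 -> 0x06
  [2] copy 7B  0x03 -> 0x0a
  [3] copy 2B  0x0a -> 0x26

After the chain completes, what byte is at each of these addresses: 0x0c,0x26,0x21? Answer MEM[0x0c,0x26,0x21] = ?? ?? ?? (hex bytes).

MEM[0x0c,0x26,0x21] = 69 b9 8d

#0 dst[0x16+2] := {0x60,0xb6}
#1 dst[0x06+6] := {0xe9,0xbe,0x08,0x07,0xa8,0x15}
#2 dst[0x0a+7] := {0xb9,0xf8,0x69,0xe9,0xbe,0x08,0x07}
#3 dst[0x26+2] := {0xb9,0xf8}
query mem[0x0c]=0x69, mem[0x26]=0xb9, mem[0x21]=0x8d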